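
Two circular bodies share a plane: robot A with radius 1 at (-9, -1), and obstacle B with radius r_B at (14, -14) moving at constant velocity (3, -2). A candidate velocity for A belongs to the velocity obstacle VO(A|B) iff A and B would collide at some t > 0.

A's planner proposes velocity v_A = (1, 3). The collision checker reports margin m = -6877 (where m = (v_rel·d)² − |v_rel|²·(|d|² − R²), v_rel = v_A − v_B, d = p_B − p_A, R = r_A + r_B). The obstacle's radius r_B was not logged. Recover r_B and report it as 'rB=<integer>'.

m = -6877
d = (23, -13);  v_rel = (-2, 5),  |v_rel|² = 29
v_rel×d = (-2)·(-13) − (5)·(23) = -89
since m = R²·29 − (-89)²:  R² = (7921 + -6877) / 29 = 36
R = √36 = 6  ⇒  r_B = 6 − 1 = 5

rB=5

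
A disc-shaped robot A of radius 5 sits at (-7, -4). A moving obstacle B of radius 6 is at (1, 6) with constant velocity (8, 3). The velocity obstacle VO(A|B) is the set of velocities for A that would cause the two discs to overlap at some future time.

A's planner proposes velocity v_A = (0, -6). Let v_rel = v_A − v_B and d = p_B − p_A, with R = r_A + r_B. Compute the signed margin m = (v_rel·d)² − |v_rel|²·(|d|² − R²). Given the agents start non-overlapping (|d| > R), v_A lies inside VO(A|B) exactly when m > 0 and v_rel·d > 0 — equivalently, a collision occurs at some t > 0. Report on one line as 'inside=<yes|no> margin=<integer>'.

d = (8, 10),  |d|² = 164;  R = 5+6 = 11,  c = 164−11² = 43
v_rel = (-8, -9),  |v_rel|² = 145;  v_rel·d = (-8)·(8) + (-9)·(10) = -154
145·t² + 308·t + 43 = 0  ⇒  m = (-154)² − 145·43 = 17481
m = 17481 > 0,  v_rel·d = -154 < 0  ⇒  outside

inside=no margin=17481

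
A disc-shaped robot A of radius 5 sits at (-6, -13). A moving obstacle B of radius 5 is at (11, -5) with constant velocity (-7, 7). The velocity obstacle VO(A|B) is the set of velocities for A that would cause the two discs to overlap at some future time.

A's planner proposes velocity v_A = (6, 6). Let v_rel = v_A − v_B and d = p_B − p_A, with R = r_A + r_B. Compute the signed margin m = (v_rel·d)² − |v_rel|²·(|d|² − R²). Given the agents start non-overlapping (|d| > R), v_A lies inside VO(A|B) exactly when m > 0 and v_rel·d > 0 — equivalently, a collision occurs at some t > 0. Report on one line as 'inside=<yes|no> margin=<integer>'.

d = (17, 8),  |d|² = 353;  R = 5+5 = 10,  c = 353−10² = 253
v_rel = (13, -1),  |v_rel|² = 170;  v_rel·d = (13)·(17) + (-1)·(8) = 213
170·t² − 426·t + 253 = 0  ⇒  m = 213² − 170·253 = 2359
m = 2359 > 0,  v_rel·d = 213 > 0  ⇒  inside

inside=yes margin=2359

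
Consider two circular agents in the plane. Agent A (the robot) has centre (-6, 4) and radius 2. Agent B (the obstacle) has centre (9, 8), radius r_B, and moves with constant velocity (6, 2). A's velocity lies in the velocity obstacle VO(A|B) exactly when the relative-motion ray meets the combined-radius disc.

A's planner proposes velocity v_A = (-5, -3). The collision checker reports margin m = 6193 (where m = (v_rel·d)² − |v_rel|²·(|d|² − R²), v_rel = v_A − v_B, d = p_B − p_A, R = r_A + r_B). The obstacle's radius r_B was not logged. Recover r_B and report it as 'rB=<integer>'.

m = 6193
d = (15, 4);  v_rel = (-11, -5),  |v_rel|² = 146
v_rel×d = (-11)·(4) − (-5)·(15) = 31
since m = R²·146 − 31²:  R² = (961 + 6193) / 146 = 49
R = √49 = 7  ⇒  r_B = 7 − 2 = 5

rB=5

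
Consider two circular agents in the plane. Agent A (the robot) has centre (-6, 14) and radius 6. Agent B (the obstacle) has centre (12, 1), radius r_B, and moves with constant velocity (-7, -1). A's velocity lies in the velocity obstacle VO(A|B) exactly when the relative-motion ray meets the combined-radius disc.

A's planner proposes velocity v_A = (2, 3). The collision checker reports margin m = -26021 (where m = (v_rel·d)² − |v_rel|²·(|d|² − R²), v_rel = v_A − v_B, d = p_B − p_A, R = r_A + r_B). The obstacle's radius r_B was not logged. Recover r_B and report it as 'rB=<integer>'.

m = -26021
d = (18, -13);  v_rel = (9, 4),  |v_rel|² = 97
v_rel×d = (9)·(-13) − (4)·(18) = -189
since m = R²·97 − (-189)²:  R² = (35721 + -26021) / 97 = 100
R = √100 = 10  ⇒  r_B = 10 − 6 = 4

rB=4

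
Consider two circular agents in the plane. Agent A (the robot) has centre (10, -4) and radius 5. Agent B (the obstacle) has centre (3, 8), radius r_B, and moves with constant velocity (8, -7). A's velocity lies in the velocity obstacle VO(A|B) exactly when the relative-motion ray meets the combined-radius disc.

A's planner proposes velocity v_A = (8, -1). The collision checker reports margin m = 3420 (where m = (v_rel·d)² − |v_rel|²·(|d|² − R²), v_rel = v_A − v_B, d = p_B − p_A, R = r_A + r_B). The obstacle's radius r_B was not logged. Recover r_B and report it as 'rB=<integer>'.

m = 3420
d = (-7, 12);  v_rel = (0, 6),  |v_rel|² = 36
v_rel×d = (0)·(12) − (6)·(-7) = 42
since m = R²·36 − 42²:  R² = (1764 + 3420) / 36 = 144
R = √144 = 12  ⇒  r_B = 12 − 5 = 7

rB=7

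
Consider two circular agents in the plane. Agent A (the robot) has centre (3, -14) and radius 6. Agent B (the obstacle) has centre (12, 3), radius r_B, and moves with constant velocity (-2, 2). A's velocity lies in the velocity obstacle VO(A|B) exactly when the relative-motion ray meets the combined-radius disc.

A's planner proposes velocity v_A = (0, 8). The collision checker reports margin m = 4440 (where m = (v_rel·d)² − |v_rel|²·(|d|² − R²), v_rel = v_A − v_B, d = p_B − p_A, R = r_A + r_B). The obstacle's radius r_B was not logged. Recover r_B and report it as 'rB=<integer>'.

m = 4440
d = (9, 17);  v_rel = (2, 6),  |v_rel|² = 40
v_rel×d = (2)·(17) − (6)·(9) = -20
since m = R²·40 − (-20)²:  R² = (400 + 4440) / 40 = 121
R = √121 = 11  ⇒  r_B = 11 − 6 = 5

rB=5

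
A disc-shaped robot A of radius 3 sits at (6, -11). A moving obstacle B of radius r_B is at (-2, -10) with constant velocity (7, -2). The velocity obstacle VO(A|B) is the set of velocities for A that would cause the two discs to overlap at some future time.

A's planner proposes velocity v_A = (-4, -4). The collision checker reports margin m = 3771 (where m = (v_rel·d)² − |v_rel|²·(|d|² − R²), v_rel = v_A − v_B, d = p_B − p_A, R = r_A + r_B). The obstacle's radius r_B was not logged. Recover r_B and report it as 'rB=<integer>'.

m = 3771
d = (-8, 1);  v_rel = (-11, -2),  |v_rel|² = 125
v_rel×d = (-11)·(1) − (-2)·(-8) = -27
since m = R²·125 − (-27)²:  R² = (729 + 3771) / 125 = 36
R = √36 = 6  ⇒  r_B = 6 − 3 = 3

rB=3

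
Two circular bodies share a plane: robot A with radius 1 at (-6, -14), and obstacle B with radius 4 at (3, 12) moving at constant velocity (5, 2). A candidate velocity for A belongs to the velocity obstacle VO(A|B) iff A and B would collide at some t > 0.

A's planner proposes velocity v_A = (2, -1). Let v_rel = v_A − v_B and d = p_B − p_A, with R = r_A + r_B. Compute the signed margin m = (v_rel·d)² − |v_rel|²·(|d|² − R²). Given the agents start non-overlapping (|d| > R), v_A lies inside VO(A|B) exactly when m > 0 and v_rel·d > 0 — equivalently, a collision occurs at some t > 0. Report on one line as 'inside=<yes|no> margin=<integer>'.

d = (9, 26),  |d|² = 757;  R = 1+4 = 5,  c = 757−5² = 732
v_rel = (-3, -3),  |v_rel|² = 18;  v_rel·d = (-3)·(9) + (-3)·(26) = -105
18·t² + 210·t + 732 = 0  ⇒  m = (-105)² − 18·732 = -2151
m = -2151 < 0,  v_rel·d = -105 < 0  ⇒  outside

inside=no margin=-2151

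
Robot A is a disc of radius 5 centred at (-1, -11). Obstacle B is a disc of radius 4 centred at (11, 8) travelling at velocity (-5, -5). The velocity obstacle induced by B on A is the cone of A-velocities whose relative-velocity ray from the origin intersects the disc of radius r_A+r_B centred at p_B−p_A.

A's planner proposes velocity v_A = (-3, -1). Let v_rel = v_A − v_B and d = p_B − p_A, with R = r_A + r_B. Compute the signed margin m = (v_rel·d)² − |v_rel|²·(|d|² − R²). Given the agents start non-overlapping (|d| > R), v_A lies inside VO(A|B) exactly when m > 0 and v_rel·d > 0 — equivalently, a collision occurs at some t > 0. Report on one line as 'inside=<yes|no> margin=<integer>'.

d = (12, 19),  |d|² = 505;  R = 5+4 = 9,  c = 505−9² = 424
v_rel = (2, 4),  |v_rel|² = 20;  v_rel·d = (2)·(12) + (4)·(19) = 100
20·t² − 200·t + 424 = 0  ⇒  m = 100² − 20·424 = 1520
m = 1520 > 0,  v_rel·d = 100 > 0  ⇒  inside

inside=yes margin=1520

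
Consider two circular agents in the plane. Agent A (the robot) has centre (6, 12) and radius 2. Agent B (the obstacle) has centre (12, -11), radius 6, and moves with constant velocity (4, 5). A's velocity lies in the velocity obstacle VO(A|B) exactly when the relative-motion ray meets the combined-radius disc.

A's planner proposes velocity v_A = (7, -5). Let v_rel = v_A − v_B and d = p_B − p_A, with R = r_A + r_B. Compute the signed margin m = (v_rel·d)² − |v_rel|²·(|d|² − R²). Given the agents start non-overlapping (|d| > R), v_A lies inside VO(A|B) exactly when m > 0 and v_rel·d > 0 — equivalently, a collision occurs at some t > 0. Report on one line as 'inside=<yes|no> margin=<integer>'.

d = (6, -23),  |d|² = 565;  R = 2+6 = 8,  c = 565−8² = 501
v_rel = (3, -10),  |v_rel|² = 109;  v_rel·d = (3)·(6) + (-10)·(-23) = 248
109·t² − 496·t + 501 = 0  ⇒  m = 248² − 109·501 = 6895
m = 6895 > 0,  v_rel·d = 248 > 0  ⇒  inside

inside=yes margin=6895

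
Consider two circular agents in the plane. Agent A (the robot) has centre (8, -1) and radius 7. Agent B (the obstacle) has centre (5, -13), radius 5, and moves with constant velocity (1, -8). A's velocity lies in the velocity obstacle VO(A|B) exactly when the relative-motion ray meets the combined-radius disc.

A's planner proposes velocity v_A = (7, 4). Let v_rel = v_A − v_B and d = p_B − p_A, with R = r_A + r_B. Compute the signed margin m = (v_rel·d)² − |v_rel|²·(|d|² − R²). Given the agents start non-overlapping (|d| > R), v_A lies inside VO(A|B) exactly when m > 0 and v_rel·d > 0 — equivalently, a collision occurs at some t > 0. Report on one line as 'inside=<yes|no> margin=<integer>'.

d = (-3, -12),  |d|² = 153;  R = 7+5 = 12,  c = 153−12² = 9
v_rel = (6, 12),  |v_rel|² = 180;  v_rel·d = (6)·(-3) + (12)·(-12) = -162
180·t² + 324·t + 9 = 0  ⇒  m = (-162)² − 180·9 = 24624
m = 24624 > 0,  v_rel·d = -162 < 0  ⇒  outside

inside=no margin=24624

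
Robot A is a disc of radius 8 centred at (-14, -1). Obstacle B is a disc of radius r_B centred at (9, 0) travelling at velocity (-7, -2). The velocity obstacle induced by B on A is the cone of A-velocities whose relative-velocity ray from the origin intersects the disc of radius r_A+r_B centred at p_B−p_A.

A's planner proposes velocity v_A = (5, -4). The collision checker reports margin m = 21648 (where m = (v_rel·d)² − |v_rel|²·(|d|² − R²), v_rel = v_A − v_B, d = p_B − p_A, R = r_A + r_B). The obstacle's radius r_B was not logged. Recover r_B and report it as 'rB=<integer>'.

m = 21648
d = (23, 1);  v_rel = (12, -2),  |v_rel|² = 148
v_rel×d = (12)·(1) − (-2)·(23) = 58
since m = R²·148 − 58²:  R² = (3364 + 21648) / 148 = 169
R = √169 = 13  ⇒  r_B = 13 − 8 = 5

rB=5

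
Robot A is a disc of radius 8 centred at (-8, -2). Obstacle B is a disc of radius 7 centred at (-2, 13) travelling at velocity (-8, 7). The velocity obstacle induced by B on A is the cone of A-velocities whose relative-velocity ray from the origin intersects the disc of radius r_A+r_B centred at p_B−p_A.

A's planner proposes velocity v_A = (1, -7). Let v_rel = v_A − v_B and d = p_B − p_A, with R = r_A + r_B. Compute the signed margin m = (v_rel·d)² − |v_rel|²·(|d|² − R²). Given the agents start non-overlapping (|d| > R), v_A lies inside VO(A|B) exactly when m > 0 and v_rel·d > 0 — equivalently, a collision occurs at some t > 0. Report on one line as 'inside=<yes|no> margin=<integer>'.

d = (6, 15),  |d|² = 261;  R = 8+7 = 15,  c = 261−15² = 36
v_rel = (9, -14),  |v_rel|² = 277;  v_rel·d = (9)·(6) + (-14)·(15) = -156
277·t² + 312·t + 36 = 0  ⇒  m = (-156)² − 277·36 = 14364
m = 14364 > 0,  v_rel·d = -156 < 0  ⇒  outside

inside=no margin=14364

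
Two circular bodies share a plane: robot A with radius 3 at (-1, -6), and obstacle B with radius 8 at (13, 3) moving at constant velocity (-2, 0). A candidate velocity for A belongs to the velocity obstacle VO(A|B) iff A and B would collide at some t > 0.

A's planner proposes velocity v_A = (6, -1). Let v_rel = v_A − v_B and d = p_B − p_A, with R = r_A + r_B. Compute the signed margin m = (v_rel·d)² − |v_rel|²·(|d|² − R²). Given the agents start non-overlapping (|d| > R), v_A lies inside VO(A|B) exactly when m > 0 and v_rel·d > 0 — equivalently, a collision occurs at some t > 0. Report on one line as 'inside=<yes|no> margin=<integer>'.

d = (14, 9),  |d|² = 277;  R = 3+8 = 11,  c = 277−11² = 156
v_rel = (8, -1),  |v_rel|² = 65;  v_rel·d = (8)·(14) + (-1)·(9) = 103
65·t² − 206·t + 156 = 0  ⇒  m = 103² − 65·156 = 469
m = 469 > 0,  v_rel·d = 103 > 0  ⇒  inside

inside=yes margin=469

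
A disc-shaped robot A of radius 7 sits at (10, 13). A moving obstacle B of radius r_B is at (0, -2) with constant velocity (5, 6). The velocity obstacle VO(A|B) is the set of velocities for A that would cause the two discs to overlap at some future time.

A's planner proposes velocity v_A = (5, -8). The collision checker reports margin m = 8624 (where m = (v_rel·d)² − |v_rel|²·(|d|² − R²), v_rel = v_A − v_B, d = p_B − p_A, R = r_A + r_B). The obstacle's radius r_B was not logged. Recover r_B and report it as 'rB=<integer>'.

m = 8624
d = (-10, -15);  v_rel = (0, -14),  |v_rel|² = 196
v_rel×d = (0)·(-15) − (-14)·(-10) = -140
since m = R²·196 − (-140)²:  R² = (19600 + 8624) / 196 = 144
R = √144 = 12  ⇒  r_B = 12 − 7 = 5

rB=5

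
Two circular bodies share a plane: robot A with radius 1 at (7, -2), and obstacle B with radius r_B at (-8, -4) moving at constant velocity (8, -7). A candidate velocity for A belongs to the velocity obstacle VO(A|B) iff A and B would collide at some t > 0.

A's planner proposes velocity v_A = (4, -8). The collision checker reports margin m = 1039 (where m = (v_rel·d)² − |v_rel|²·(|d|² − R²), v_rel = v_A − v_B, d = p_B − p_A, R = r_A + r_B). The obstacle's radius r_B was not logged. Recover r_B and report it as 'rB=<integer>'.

m = 1039
d = (-15, -2);  v_rel = (-4, -1),  |v_rel|² = 17
v_rel×d = (-4)·(-2) − (-1)·(-15) = -7
since m = R²·17 − (-7)²:  R² = (49 + 1039) / 17 = 64
R = √64 = 8  ⇒  r_B = 8 − 1 = 7

rB=7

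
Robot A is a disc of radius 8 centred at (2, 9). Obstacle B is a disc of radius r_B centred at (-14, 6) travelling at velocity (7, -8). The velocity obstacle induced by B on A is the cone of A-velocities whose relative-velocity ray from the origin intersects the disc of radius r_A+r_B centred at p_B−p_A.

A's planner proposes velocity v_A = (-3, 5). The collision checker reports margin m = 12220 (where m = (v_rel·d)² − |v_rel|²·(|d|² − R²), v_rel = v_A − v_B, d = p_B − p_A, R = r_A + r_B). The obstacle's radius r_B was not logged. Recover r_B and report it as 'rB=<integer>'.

m = 12220
d = (-16, -3);  v_rel = (-10, 13),  |v_rel|² = 269
v_rel×d = (-10)·(-3) − (13)·(-16) = 238
since m = R²·269 − 238²:  R² = (56644 + 12220) / 269 = 256
R = √256 = 16  ⇒  r_B = 16 − 8 = 8

rB=8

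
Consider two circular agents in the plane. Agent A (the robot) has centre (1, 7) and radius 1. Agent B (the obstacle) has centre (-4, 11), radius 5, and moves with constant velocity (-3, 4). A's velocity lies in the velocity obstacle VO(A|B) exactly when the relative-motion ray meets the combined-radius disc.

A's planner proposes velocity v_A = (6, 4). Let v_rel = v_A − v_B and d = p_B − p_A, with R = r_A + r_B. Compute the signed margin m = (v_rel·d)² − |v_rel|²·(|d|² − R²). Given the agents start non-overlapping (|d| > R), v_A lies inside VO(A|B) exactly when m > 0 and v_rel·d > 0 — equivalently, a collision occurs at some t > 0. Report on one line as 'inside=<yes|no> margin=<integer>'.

d = (-5, 4),  |d|² = 41;  R = 1+5 = 6,  c = 41−6² = 5
v_rel = (9, 0),  |v_rel|² = 81;  v_rel·d = (9)·(-5) + (0)·(4) = -45
81·t² + 90·t + 5 = 0  ⇒  m = (-45)² − 81·5 = 1620
m = 1620 > 0,  v_rel·d = -45 < 0  ⇒  outside

inside=no margin=1620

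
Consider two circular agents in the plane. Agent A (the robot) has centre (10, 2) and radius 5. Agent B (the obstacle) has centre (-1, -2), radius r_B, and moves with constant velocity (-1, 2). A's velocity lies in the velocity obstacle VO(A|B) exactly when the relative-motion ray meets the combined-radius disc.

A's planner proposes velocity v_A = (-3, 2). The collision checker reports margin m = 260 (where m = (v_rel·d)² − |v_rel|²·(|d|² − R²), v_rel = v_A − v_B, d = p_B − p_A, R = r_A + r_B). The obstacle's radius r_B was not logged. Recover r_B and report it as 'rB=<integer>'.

m = 260
d = (-11, -4);  v_rel = (-2, 0),  |v_rel|² = 4
v_rel×d = (-2)·(-4) − (0)·(-11) = 8
since m = R²·4 − 8²:  R² = (64 + 260) / 4 = 81
R = √81 = 9  ⇒  r_B = 9 − 5 = 4

rB=4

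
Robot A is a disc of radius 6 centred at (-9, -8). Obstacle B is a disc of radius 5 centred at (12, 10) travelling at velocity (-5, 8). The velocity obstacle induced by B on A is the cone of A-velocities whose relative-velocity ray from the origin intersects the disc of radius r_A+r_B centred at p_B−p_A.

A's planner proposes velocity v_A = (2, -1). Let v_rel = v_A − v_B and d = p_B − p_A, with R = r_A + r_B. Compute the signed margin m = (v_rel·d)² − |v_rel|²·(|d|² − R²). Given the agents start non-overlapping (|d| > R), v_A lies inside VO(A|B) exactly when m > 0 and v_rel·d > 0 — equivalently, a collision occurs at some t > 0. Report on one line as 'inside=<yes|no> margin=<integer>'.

d = (21, 18),  |d|² = 765;  R = 6+5 = 11,  c = 765−11² = 644
v_rel = (7, -9),  |v_rel|² = 130;  v_rel·d = (7)·(21) + (-9)·(18) = -15
130·t² + 30·t + 644 = 0  ⇒  m = (-15)² − 130·644 = -83495
m = -83495 < 0,  v_rel·d = -15 < 0  ⇒  outside

inside=no margin=-83495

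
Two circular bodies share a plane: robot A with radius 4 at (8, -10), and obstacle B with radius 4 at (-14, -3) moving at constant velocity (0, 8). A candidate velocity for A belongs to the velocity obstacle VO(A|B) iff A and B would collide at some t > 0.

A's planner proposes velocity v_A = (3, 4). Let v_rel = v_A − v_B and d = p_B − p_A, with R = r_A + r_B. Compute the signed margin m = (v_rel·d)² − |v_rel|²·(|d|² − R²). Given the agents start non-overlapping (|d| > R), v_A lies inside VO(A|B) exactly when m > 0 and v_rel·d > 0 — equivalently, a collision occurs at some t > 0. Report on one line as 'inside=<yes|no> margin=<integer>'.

d = (-22, 7),  |d|² = 533;  R = 4+4 = 8,  c = 533−8² = 469
v_rel = (3, -4),  |v_rel|² = 25;  v_rel·d = (3)·(-22) + (-4)·(7) = -94
25·t² + 188·t + 469 = 0  ⇒  m = (-94)² − 25·469 = -2889
m = -2889 < 0,  v_rel·d = -94 < 0  ⇒  outside

inside=no margin=-2889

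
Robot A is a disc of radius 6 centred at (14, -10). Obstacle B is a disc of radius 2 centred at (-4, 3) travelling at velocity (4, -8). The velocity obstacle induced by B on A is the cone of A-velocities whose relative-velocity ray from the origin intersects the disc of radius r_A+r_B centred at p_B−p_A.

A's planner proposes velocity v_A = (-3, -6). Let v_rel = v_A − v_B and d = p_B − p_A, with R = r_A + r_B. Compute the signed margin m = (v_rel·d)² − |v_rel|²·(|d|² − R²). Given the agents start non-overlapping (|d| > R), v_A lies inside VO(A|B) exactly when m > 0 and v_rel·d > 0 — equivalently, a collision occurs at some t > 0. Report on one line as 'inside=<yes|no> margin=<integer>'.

d = (-18, 13),  |d|² = 493;  R = 6+2 = 8,  c = 493−8² = 429
v_rel = (-7, 2),  |v_rel|² = 53;  v_rel·d = (-7)·(-18) + (2)·(13) = 152
53·t² − 304·t + 429 = 0  ⇒  m = 152² − 53·429 = 367
m = 367 > 0,  v_rel·d = 152 > 0  ⇒  inside

inside=yes margin=367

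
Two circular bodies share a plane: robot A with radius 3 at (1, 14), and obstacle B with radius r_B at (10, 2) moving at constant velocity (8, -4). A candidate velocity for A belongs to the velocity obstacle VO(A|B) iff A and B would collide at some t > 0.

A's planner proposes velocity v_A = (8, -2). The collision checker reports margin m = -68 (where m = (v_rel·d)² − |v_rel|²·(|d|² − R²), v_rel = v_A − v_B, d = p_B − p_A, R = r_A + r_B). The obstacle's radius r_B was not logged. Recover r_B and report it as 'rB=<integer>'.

m = -68
d = (9, -12);  v_rel = (0, 2),  |v_rel|² = 4
v_rel×d = (0)·(-12) − (2)·(9) = -18
since m = R²·4 − (-18)²:  R² = (324 + -68) / 4 = 64
R = √64 = 8  ⇒  r_B = 8 − 3 = 5

rB=5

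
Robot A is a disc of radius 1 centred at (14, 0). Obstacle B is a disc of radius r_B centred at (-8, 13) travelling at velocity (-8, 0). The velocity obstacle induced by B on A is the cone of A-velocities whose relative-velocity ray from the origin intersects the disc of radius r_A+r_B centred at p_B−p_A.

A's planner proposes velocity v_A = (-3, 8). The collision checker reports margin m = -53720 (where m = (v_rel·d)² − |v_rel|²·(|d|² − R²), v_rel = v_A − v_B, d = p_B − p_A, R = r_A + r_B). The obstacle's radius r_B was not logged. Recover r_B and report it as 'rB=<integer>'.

m = -53720
d = (-22, 13);  v_rel = (5, 8),  |v_rel|² = 89
v_rel×d = (5)·(13) − (8)·(-22) = 241
since m = R²·89 − 241²:  R² = (58081 + -53720) / 89 = 49
R = √49 = 7  ⇒  r_B = 7 − 1 = 6

rB=6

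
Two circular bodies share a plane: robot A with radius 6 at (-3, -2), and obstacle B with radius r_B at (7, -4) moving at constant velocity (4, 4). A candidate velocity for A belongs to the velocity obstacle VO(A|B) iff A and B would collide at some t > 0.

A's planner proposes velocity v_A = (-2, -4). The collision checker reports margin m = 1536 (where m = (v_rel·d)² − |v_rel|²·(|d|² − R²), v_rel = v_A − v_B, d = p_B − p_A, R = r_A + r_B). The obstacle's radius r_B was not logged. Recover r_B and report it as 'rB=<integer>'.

m = 1536
d = (10, -2);  v_rel = (-6, -8),  |v_rel|² = 100
v_rel×d = (-6)·(-2) − (-8)·(10) = 92
since m = R²·100 − 92²:  R² = (8464 + 1536) / 100 = 100
R = √100 = 10  ⇒  r_B = 10 − 6 = 4

rB=4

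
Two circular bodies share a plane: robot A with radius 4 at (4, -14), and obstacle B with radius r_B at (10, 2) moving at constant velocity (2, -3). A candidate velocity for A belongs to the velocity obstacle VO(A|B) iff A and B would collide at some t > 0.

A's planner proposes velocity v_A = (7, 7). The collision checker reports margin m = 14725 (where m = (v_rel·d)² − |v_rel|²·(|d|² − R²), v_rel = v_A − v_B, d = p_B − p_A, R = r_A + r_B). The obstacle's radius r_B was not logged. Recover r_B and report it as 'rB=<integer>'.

m = 14725
d = (6, 16);  v_rel = (5, 10),  |v_rel|² = 125
v_rel×d = (5)·(16) − (10)·(6) = 20
since m = R²·125 − 20²:  R² = (400 + 14725) / 125 = 121
R = √121 = 11  ⇒  r_B = 11 − 4 = 7

rB=7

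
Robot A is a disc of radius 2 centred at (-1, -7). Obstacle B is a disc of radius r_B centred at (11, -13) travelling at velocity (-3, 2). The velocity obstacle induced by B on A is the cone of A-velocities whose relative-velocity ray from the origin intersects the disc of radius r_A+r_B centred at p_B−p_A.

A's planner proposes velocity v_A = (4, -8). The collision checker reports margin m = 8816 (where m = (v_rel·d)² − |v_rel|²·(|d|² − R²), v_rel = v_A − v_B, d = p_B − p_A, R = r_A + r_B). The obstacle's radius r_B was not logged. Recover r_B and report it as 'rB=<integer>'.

m = 8816
d = (12, -6);  v_rel = (7, -10),  |v_rel|² = 149
v_rel×d = (7)·(-6) − (-10)·(12) = 78
since m = R²·149 − 78²:  R² = (6084 + 8816) / 149 = 100
R = √100 = 10  ⇒  r_B = 10 − 2 = 8

rB=8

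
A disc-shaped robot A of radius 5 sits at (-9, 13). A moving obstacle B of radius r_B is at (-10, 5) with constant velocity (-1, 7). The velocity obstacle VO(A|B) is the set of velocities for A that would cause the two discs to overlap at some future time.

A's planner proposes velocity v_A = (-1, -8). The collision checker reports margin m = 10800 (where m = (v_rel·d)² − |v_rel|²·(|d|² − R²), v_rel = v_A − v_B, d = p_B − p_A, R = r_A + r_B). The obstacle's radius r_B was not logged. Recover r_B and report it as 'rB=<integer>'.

m = 10800
d = (-1, -8);  v_rel = (0, -15),  |v_rel|² = 225
v_rel×d = (0)·(-8) − (-15)·(-1) = -15
since m = R²·225 − (-15)²:  R² = (225 + 10800) / 225 = 49
R = √49 = 7  ⇒  r_B = 7 − 5 = 2

rB=2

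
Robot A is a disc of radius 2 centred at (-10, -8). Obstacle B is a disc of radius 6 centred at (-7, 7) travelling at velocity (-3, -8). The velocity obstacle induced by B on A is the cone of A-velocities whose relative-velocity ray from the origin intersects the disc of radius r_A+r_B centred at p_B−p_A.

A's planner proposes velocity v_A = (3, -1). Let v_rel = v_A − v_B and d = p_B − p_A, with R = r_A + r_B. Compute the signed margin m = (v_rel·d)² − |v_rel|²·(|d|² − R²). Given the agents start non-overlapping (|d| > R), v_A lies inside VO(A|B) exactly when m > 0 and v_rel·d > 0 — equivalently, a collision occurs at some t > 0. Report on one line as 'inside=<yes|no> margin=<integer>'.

d = (3, 15),  |d|² = 234;  R = 2+6 = 8,  c = 234−8² = 170
v_rel = (6, 7),  |v_rel|² = 85;  v_rel·d = (6)·(3) + (7)·(15) = 123
85·t² − 246·t + 170 = 0  ⇒  m = 123² − 85·170 = 679
m = 679 > 0,  v_rel·d = 123 > 0  ⇒  inside

inside=yes margin=679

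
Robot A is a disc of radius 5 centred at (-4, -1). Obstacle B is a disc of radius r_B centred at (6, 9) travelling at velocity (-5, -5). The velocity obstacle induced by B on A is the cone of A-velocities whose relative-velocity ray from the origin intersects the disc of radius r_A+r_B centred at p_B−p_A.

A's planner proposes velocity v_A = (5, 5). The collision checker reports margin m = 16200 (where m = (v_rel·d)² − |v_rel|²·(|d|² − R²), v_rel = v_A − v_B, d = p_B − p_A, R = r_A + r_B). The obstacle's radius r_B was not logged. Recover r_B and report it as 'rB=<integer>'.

m = 16200
d = (10, 10);  v_rel = (10, 10),  |v_rel|² = 200
v_rel×d = (10)·(10) − (10)·(10) = 0
since m = R²·200 − 0²:  R² = (0 + 16200) / 200 = 81
R = √81 = 9  ⇒  r_B = 9 − 5 = 4

rB=4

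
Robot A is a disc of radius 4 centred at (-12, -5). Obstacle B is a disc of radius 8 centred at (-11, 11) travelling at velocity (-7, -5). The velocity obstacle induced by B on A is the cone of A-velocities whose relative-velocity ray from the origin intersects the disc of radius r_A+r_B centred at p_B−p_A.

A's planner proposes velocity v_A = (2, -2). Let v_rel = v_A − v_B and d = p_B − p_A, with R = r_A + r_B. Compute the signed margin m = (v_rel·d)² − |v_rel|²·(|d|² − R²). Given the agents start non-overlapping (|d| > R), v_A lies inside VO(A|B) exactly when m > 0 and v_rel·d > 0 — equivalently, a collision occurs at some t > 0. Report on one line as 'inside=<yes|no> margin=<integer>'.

d = (1, 16),  |d|² = 257;  R = 4+8 = 12,  c = 257−12² = 113
v_rel = (9, 3),  |v_rel|² = 90;  v_rel·d = (9)·(1) + (3)·(16) = 57
90·t² − 114·t + 113 = 0  ⇒  m = 57² − 90·113 = -6921
m = -6921 < 0,  v_rel·d = 57 > 0  ⇒  outside

inside=no margin=-6921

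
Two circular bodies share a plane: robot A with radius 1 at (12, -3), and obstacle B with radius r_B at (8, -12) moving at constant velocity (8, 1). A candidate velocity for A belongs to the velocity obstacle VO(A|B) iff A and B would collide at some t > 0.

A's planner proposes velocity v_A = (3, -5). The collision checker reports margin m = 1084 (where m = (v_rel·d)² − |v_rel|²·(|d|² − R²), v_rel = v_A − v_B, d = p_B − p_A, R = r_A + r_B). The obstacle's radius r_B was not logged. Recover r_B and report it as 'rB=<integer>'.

m = 1084
d = (-4, -9);  v_rel = (-5, -6),  |v_rel|² = 61
v_rel×d = (-5)·(-9) − (-6)·(-4) = 21
since m = R²·61 − 21²:  R² = (441 + 1084) / 61 = 25
R = √25 = 5  ⇒  r_B = 5 − 1 = 4

rB=4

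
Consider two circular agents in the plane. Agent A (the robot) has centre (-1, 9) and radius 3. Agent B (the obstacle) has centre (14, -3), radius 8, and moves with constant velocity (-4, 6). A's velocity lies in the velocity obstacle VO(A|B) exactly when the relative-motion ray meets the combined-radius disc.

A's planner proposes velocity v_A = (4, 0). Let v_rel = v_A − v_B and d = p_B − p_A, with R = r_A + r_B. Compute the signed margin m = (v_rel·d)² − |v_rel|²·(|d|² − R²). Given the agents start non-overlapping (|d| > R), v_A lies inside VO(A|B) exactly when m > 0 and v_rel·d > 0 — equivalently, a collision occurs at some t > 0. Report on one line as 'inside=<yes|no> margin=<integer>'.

d = (15, -12),  |d|² = 369;  R = 3+8 = 11,  c = 369−11² = 248
v_rel = (8, -6),  |v_rel|² = 100;  v_rel·d = (8)·(15) + (-6)·(-12) = 192
100·t² − 384·t + 248 = 0  ⇒  m = 192² − 100·248 = 12064
m = 12064 > 0,  v_rel·d = 192 > 0  ⇒  inside

inside=yes margin=12064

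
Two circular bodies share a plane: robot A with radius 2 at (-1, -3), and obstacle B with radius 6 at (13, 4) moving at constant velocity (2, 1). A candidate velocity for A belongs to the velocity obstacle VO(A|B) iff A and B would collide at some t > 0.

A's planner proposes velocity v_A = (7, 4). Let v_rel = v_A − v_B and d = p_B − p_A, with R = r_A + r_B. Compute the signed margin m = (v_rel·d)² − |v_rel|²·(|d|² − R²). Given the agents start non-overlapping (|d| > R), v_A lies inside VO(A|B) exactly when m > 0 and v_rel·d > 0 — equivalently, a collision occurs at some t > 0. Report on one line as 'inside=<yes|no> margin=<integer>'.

d = (14, 7),  |d|² = 245;  R = 2+6 = 8,  c = 245−8² = 181
v_rel = (5, 3),  |v_rel|² = 34;  v_rel·d = (5)·(14) + (3)·(7) = 91
34·t² − 182·t + 181 = 0  ⇒  m = 91² − 34·181 = 2127
m = 2127 > 0,  v_rel·d = 91 > 0  ⇒  inside

inside=yes margin=2127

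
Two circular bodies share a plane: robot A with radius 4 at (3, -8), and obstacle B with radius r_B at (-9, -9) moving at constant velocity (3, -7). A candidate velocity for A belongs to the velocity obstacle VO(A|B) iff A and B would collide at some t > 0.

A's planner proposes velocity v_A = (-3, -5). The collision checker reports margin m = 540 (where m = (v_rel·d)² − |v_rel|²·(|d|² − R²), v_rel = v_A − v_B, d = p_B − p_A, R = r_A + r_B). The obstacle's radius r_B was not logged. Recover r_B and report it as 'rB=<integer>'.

m = 540
d = (-12, -1);  v_rel = (-6, 2),  |v_rel|² = 40
v_rel×d = (-6)·(-1) − (2)·(-12) = 30
since m = R²·40 − 30²:  R² = (900 + 540) / 40 = 36
R = √36 = 6  ⇒  r_B = 6 − 4 = 2

rB=2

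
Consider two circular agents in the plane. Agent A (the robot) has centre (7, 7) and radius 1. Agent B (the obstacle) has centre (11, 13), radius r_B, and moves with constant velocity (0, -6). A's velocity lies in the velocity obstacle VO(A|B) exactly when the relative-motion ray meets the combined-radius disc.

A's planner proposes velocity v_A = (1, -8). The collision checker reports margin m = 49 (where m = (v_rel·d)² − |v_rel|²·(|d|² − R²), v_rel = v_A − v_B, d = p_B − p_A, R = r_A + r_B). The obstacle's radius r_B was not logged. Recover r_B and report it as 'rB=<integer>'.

m = 49
d = (4, 6);  v_rel = (1, -2),  |v_rel|² = 5
v_rel×d = (1)·(6) − (-2)·(4) = 14
since m = R²·5 − 14²:  R² = (196 + 49) / 5 = 49
R = √49 = 7  ⇒  r_B = 7 − 1 = 6

rB=6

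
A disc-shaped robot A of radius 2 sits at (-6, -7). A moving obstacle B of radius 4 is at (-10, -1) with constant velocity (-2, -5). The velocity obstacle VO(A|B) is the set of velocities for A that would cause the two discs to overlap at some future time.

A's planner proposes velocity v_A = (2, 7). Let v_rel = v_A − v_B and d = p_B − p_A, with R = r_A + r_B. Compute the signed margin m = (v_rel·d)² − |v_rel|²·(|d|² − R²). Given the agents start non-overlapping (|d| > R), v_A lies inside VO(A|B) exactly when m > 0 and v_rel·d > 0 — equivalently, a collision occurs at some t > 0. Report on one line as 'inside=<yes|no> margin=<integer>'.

d = (-4, 6),  |d|² = 52;  R = 2+4 = 6,  c = 52−6² = 16
v_rel = (4, 12),  |v_rel|² = 160;  v_rel·d = (4)·(-4) + (12)·(6) = 56
160·t² − 112·t + 16 = 0  ⇒  m = 56² − 160·16 = 576
m = 576 > 0,  v_rel·d = 56 > 0  ⇒  inside

inside=yes margin=576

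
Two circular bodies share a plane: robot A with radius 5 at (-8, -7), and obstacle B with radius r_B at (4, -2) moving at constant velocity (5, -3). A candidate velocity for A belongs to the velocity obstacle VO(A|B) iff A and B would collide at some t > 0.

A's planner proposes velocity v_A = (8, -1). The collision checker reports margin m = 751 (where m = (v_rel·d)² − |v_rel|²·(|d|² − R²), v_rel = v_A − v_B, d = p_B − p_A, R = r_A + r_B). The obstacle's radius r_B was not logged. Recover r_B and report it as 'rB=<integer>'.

m = 751
d = (12, 5);  v_rel = (3, 2),  |v_rel|² = 13
v_rel×d = (3)·(5) − (2)·(12) = -9
since m = R²·13 − (-9)²:  R² = (81 + 751) / 13 = 64
R = √64 = 8  ⇒  r_B = 8 − 5 = 3

rB=3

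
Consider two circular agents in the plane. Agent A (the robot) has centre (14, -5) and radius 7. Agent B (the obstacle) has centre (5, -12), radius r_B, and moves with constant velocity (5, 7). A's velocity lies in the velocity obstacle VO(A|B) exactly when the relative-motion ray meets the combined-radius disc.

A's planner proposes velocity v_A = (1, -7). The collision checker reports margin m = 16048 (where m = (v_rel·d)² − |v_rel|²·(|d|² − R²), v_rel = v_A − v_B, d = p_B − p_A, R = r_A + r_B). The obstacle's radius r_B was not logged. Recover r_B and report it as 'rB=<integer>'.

m = 16048
d = (-9, -7);  v_rel = (-4, -14),  |v_rel|² = 212
v_rel×d = (-4)·(-7) − (-14)·(-9) = -98
since m = R²·212 − (-98)²:  R² = (9604 + 16048) / 212 = 121
R = √121 = 11  ⇒  r_B = 11 − 7 = 4

rB=4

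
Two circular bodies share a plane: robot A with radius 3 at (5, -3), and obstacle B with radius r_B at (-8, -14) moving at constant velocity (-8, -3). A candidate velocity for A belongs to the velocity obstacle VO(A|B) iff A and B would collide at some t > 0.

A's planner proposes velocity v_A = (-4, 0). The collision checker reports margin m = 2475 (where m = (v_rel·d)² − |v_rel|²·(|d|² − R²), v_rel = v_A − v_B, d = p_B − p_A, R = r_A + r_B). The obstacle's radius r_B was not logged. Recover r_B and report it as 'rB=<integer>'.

m = 2475
d = (-13, -11);  v_rel = (4, 3),  |v_rel|² = 25
v_rel×d = (4)·(-11) − (3)·(-13) = -5
since m = R²·25 − (-5)²:  R² = (25 + 2475) / 25 = 100
R = √100 = 10  ⇒  r_B = 10 − 3 = 7

rB=7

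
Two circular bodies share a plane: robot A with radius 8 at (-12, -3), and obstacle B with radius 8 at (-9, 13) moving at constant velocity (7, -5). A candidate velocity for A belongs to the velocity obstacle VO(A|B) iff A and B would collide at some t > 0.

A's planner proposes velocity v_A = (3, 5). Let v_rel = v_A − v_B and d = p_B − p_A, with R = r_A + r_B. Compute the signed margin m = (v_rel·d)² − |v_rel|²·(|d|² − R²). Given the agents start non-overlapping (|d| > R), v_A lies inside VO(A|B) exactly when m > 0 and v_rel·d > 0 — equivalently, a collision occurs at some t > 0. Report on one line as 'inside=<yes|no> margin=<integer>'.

d = (3, 16),  |d|² = 265;  R = 8+8 = 16,  c = 265−16² = 9
v_rel = (-4, 10),  |v_rel|² = 116;  v_rel·d = (-4)·(3) + (10)·(16) = 148
116·t² − 296·t + 9 = 0  ⇒  m = 148² − 116·9 = 20860
m = 20860 > 0,  v_rel·d = 148 > 0  ⇒  inside

inside=yes margin=20860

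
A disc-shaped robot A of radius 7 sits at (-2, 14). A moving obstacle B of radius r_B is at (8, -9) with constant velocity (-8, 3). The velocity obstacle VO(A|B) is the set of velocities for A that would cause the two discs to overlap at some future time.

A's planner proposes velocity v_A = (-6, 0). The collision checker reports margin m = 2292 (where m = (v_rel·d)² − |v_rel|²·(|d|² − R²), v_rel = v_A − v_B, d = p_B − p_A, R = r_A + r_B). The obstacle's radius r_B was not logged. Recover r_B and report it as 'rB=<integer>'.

m = 2292
d = (10, -23);  v_rel = (2, -3),  |v_rel|² = 13
v_rel×d = (2)·(-23) − (-3)·(10) = -16
since m = R²·13 − (-16)²:  R² = (256 + 2292) / 13 = 196
R = √196 = 14  ⇒  r_B = 14 − 7 = 7

rB=7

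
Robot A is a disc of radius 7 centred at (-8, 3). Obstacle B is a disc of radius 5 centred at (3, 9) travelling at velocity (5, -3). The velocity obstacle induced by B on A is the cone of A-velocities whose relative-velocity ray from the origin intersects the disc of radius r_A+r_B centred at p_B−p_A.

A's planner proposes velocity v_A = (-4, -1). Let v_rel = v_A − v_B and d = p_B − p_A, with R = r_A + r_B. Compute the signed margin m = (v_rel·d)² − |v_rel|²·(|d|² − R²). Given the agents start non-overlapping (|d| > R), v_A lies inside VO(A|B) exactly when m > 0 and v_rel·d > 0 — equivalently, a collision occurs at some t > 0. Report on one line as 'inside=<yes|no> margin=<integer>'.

d = (11, 6),  |d|² = 157;  R = 7+5 = 12,  c = 157−12² = 13
v_rel = (-9, 2),  |v_rel|² = 85;  v_rel·d = (-9)·(11) + (2)·(6) = -87
85·t² + 174·t + 13 = 0  ⇒  m = (-87)² − 85·13 = 6464
m = 6464 > 0,  v_rel·d = -87 < 0  ⇒  outside

inside=no margin=6464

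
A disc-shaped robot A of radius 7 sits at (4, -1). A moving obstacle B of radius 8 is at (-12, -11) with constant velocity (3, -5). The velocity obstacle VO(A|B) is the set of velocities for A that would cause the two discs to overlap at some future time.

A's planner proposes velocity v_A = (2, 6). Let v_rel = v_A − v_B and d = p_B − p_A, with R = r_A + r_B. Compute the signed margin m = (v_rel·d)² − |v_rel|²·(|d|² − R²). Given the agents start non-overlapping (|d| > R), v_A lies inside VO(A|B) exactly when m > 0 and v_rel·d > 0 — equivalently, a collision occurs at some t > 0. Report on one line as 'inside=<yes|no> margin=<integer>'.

d = (-16, -10),  |d|² = 356;  R = 7+8 = 15,  c = 356−15² = 131
v_rel = (-1, 11),  |v_rel|² = 122;  v_rel·d = (-1)·(-16) + (11)·(-10) = -94
122·t² + 188·t + 131 = 0  ⇒  m = (-94)² − 122·131 = -7146
m = -7146 < 0,  v_rel·d = -94 < 0  ⇒  outside

inside=no margin=-7146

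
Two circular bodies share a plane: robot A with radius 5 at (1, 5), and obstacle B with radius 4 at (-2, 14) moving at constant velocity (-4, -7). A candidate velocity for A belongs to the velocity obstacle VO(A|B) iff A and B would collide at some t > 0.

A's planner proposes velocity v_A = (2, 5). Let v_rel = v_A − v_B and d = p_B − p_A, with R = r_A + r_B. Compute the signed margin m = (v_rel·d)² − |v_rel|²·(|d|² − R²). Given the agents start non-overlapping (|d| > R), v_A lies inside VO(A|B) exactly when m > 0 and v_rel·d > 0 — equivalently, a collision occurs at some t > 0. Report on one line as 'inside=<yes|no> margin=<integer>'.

d = (-3, 9),  |d|² = 90;  R = 5+4 = 9,  c = 90−9² = 9
v_rel = (6, 12),  |v_rel|² = 180;  v_rel·d = (6)·(-3) + (12)·(9) = 90
180·t² − 180·t + 9 = 0  ⇒  m = 90² − 180·9 = 6480
m = 6480 > 0,  v_rel·d = 90 > 0  ⇒  inside

inside=yes margin=6480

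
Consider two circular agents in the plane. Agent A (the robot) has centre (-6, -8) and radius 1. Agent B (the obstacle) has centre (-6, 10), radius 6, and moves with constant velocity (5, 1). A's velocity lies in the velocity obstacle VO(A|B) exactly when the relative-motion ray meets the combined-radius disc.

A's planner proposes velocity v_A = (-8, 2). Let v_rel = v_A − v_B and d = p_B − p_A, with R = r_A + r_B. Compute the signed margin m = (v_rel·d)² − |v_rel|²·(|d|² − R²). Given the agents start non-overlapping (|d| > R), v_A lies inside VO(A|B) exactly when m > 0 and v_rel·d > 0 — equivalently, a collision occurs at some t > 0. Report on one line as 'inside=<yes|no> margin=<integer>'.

d = (0, 18),  |d|² = 324;  R = 1+6 = 7,  c = 324−7² = 275
v_rel = (-13, 1),  |v_rel|² = 170;  v_rel·d = (-13)·(0) + (1)·(18) = 18
170·t² − 36·t + 275 = 0  ⇒  m = 18² − 170·275 = -46426
m = -46426 < 0,  v_rel·d = 18 > 0  ⇒  outside

inside=no margin=-46426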